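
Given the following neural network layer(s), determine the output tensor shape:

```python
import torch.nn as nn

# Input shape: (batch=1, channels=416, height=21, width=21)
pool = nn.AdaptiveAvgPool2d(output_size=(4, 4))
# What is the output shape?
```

Input: (1, 416, 21, 21) -> Output: (1, 416, 4, 4)

Answer: (1, 416, 4, 4)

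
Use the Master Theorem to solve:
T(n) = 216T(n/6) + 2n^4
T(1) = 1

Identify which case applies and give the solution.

a=216, b=6, f(n)=2n^4. log_6(216) = 3. Since c=4 > 3 and the regularity condition holds (216(n/6)^4 = (216/6^4)n^4 with 216/6^4 < 1), Case 3 applies: T(n) = Θ(f(n)) = O(n^4).

Answer: O(n^4) - Case 3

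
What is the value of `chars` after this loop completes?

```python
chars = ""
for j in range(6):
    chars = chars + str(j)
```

Concatenate digits 0 to 5
`chars` takes the values: "" → "0" → "01" → "012" → "0123" → "01234" → "012345"

Answer: "012345"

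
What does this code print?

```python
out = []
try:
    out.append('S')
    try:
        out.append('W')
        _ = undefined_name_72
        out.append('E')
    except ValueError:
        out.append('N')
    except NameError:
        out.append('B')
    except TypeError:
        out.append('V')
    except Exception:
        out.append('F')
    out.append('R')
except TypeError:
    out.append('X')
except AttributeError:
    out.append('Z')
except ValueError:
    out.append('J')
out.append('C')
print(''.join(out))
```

Execution trace: 'S' (try body) → 'W' (inner try body) → 'B' (inner except NameError) → 'R' (try body, no exception) → 'C' (after the try/except). Output: SWBRC

Answer: SWBRC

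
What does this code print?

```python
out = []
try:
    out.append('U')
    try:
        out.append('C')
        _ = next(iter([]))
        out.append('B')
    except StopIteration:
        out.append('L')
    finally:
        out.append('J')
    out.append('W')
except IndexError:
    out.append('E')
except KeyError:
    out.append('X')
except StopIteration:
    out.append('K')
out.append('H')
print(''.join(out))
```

Execution trace: 'U' (try body) → 'C' (inner try body) → 'L' (inner except StopIteration) → 'J' (inner finally) → 'W' (try body, no exception) → 'H' (after the try/except). Output: UCLJWH

Answer: UCLJWH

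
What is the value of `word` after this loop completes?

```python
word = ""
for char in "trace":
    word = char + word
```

Reverse 'trace'
`word` takes the values: "" → "t" → "rt" → "art" → "cart" → "ecart"

Answer: "ecart"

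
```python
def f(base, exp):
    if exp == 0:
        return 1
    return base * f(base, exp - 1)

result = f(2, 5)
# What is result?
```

f(2, 5) = 2 * 2 * 2 * 2 * 2 = 32

Answer: 32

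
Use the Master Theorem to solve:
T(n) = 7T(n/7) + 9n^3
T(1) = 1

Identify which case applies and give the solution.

a=7, b=7, f(n)=9n^3. log_7(7) = 1. Since c=3 > 1 and the regularity condition holds (7(n/7)^3 = (7/7^3)n^3 with 7/7^3 < 1), Case 3 applies: T(n) = Θ(f(n)) = O(n^3).

Answer: O(n^3) - Case 3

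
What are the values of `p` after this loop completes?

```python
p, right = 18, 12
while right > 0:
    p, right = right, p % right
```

GCD of 18 and 12
`p` takes the values: 18 → 12 → 6

Answer: 6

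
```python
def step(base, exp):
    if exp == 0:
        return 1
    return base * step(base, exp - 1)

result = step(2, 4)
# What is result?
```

step(2, 4) = 2 * 2 * 2 * 2 = 16

Answer: 16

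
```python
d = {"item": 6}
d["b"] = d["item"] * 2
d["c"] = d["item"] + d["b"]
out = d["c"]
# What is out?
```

Trace:
`d = {"item": 6}` → d = {'item': 6}
`d["b"] = d["item"] * 2` → d = {'item': 6, 'b': 12}
`d["c"] = d["item"] + d["b"]` → d = {'item': 6, 'b': 12, 'c': 18}
`out = d["c"]` → out = 18
So out = 18

Answer: 18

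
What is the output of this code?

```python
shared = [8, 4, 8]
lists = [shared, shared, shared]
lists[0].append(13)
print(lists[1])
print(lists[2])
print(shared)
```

Key concept: list of same reference.
Step by step:
`shared = [8, 4, 8]` → shared = [8, 4, 8]
`lists = [shared, shared, shared]` → lists = [[8, 4, 8], [8, 4, 8], [8, 4, 8]]
`lists[0].append(13)` → shared = [8, 4, 8, 13]; lists = [[8, 4, 8, 13], [8, 4, 8, 13], [8, 4, 8, 13]]
`print(lists[1])` → prints [8, 4, 8, 13]
`print(lists[2])` → prints [8, 4, 8, 13]
`print(shared)` → prints [8, 4, 8, 13]

Answer:
[8, 4, 8, 13]
[8, 4, 8, 13]
[8, 4, 8, 13]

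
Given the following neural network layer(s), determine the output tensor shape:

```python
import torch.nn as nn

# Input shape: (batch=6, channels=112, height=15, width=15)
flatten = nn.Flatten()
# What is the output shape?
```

Input: (6, 112, 15, 15) -> Output: (6, 25200)

Answer: (6, 25200)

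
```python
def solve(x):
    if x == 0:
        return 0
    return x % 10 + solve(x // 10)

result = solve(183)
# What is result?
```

Sum of digits of 183: 3 + 8 + 1 = 12

Answer: 12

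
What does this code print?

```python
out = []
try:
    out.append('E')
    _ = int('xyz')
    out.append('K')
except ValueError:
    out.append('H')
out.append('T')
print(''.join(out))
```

Execution trace: 'E' (try body) → 'H' (except ValueError) → 'T' (after the try/except). Output: EHT

Answer: EHT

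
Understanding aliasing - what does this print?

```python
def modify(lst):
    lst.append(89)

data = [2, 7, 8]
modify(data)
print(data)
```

Key concept: function modifies passed list.
Step by step:
`data = [2, 7, 8]` → data = [2, 7, 8]
`modify(data)` → data = [2, 7, 8, 89]
`print(data)` → prints [2, 7, 8, 89]

Answer: [2, 7, 8, 89]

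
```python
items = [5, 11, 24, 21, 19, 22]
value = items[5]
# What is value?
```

Trace:
`items = [5, 11, 24, 21, 19, 22]` → items = [5, 11, 24, 21, 19, 22]
`value = items[5]` → value = 22
So value = 22

Answer: 22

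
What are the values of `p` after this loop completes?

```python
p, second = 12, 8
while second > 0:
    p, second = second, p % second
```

GCD of 12 and 8
`p` takes the values: 12 → 8 → 4

Answer: 4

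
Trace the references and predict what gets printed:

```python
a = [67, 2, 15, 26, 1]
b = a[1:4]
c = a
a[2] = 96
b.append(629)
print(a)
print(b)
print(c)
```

Key concept: slice vs alias.
Step by step:
`a = [67, 2, 15, 26, 1]` → a = [67, 2, 15, 26, 1]
`b = a[1:4]` → b = [2, 15, 26]
`c = a` → c = [67, 2, 15, 26, 1] (same object as a)
`a[2] = 96` → a = [67, 2, 96, 26, 1] (same object as c); c = [67, 2, 96, 26, 1] (same object as a)
`b.append(629)` → b = [2, 15, 26, 629]
`print(a)` → prints [67, 2, 96, 26, 1]
`print(b)` → prints [2, 15, 26, 629]
`print(c)` → prints [67, 2, 96, 26, 1]

Answer:
[67, 2, 96, 26, 1]
[2, 15, 26, 629]
[67, 2, 96, 26, 1]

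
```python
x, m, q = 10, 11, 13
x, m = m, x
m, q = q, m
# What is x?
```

Trace:
`x, m, q = 10, 11, 13` → x = 10; m = 11; q = 13
`x, m = m, x` → x = 11; m = 10
`m, q = q, m` → m = 13; q = 10
So x = 11

Answer: 11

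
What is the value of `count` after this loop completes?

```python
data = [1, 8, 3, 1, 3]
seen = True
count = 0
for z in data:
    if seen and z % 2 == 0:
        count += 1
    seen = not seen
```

Count even values at even positions
`count` takes the values: 0

Answer: 0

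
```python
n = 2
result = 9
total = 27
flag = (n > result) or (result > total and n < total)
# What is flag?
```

Trace:
`n = 2` → n = 2
`result = 9` → result = 9
`total = 27` → total = 27
`flag = (n > result) or (result > total and n < total)` → flag = False
So flag = False

Answer: False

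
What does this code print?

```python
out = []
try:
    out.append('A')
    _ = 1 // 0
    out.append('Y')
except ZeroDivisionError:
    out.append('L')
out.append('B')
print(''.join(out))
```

Execution trace: 'A' (try body) → 'L' (except ZeroDivisionError) → 'B' (after the try/except). Output: ALB

Answer: ALB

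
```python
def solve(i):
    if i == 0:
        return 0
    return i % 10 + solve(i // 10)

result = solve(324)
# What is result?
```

Sum of digits of 324: 4 + 2 + 3 = 9

Answer: 9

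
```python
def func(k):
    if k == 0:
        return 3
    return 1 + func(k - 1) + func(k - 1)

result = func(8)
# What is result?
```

func(k) = 1 + 2·func(k-1), func(0)=3. Closed form: (3+1)·2^8 - 1 = 1023.

Answer: 1023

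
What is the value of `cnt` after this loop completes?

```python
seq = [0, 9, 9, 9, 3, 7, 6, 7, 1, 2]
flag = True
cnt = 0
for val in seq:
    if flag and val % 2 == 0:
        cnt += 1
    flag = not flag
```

Count even values at even positions
`cnt` takes the values: 0 → 1 → 2

Answer: 2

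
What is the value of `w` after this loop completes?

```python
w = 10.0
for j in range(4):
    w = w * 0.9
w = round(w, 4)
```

Exponential decay: 10.0 * 0.9^4
`w` takes the values: 10.0 → 9.0 → 8.1 → 7.29 → 6.561

Answer: 6.561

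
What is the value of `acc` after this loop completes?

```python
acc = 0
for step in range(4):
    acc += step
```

Sum of 0 to 3 = 6
`acc` takes the values: 0 → 1 → 3 → 6

Answer: 6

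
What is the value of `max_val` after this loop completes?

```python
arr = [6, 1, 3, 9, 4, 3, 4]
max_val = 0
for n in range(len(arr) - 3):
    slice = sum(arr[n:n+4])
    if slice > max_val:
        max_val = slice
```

Max sum of 4-element window in [6, 1, 3, 9, 4, 3, 4]
`max_val` takes the values: 0 → 19 → 20

Answer: 20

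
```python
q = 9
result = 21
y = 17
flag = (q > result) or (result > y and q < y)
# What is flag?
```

Trace:
`q = 9` → q = 9
`result = 21` → result = 21
`y = 17` → y = 17
`flag = (q > result) or (result > y and q < y)` → flag = True
So flag = True

Answer: True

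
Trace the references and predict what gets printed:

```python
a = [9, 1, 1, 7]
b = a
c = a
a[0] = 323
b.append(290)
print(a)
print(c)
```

Key concept: multiple aliases.
Step by step:
`a = [9, 1, 1, 7]` → a = [9, 1, 1, 7]
`b = a` → b = [9, 1, 1, 7] (same object as a)
`c = a` → c = [9, 1, 1, 7] (same object as a, b)
`a[0] = 323` → a = [323, 1, 1, 7] (same object as b, c); b = [323, 1, 1, 7] (same object as a, c); c = [323, 1, 1, 7] (same object as a, b)
`b.append(290)` → a = [323, 1, 1, 7, 290] (same object as b, c); b = [323, 1, 1, 7, 290] (same object as a, c); c = [323, 1, 1, 7, 290] (same object as a, b)
`print(a)` → prints [323, 1, 1, 7, 290]
`print(c)` → prints [323, 1, 1, 7, 290]

Answer:
[323, 1, 1, 7, 290]
[323, 1, 1, 7, 290]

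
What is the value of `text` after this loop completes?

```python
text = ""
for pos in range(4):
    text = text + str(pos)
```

Concatenate digits 0 to 3
`text` takes the values: "" → "0" → "01" → "012" → "0123"

Answer: "0123"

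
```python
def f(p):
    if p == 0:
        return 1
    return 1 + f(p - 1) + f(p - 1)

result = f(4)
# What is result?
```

f(p) = 1 + 2·f(p-1), f(0)=1. Closed form: (1+1)·2^4 - 1 = 31.

Answer: 31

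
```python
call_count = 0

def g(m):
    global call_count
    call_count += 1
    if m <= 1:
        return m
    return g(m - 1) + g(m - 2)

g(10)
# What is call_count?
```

Calls(m) = 1 + Calls(m-1) + Calls(m-2); Calls(0)=Calls(1)=1. For m=10 this gives 177.

Answer: 177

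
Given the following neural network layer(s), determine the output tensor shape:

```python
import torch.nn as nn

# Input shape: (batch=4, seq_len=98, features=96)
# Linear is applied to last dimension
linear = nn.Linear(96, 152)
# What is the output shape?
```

Input: (4, 98, 96) -> Output: (4, 98, 152)

Answer: (4, 98, 152)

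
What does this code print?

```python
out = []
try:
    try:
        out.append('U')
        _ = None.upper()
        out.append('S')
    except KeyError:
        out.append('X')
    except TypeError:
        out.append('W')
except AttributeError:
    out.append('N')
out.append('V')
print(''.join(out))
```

Execution trace: 'U' (try body) → 'N' (outer except AttributeError) → 'V' (after the try/except). Output: UNV

Answer: UNV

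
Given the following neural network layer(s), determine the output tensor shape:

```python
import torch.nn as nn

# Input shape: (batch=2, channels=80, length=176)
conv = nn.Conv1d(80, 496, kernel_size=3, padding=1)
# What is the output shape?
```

Input: (2, 80, 176) -> Output: (2, 496, 176)

Answer: (2, 496, 176)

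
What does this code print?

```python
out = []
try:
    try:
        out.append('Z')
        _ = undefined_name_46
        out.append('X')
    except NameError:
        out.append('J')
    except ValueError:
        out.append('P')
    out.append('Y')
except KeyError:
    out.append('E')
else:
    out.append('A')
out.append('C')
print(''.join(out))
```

Execution trace: 'Z' (inner try body) → 'J' (inner except NameError) → 'Y' (try body, no exception) → 'A' (else) → 'C' (after the try/except). Output: ZJYAC

Answer: ZJYAC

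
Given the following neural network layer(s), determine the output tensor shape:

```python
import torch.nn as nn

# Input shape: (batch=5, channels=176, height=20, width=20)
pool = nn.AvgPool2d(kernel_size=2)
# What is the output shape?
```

Input: (5, 176, 20, 20) -> Output: (5, 176, 10, 10)

Answer: (5, 176, 10, 10)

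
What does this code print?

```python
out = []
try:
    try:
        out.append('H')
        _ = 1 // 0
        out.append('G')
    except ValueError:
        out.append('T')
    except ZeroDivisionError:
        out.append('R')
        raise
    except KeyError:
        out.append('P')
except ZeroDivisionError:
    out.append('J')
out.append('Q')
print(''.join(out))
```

Execution trace: 'H' (inner try body) → 'R' (inner except ZeroDivisionError) → 'J' (outer except ZeroDivisionError) → 'Q' (after the try/except). Output: HRJQ

Answer: HRJQ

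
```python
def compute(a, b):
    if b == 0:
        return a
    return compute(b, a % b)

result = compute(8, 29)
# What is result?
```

compute(8, 29) -> compute(29, 8) -> compute(8, 5) -> compute(5, 3) -> compute(3, 2) -> compute(2, 1) -> compute(1, 0) -> 1

Answer: 1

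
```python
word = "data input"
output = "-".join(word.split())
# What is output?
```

Trace:
`word = "data input"` → word = 'data input'
`output = "-".join(word.split())` → output = 'data-input'
So output = 'data-input'

Answer: 'data-input'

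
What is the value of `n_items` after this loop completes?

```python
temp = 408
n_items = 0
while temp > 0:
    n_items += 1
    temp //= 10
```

Count digits by repeated division by 10
`n_items` takes the values: 0 → 1 → 2 → 3

Answer: 3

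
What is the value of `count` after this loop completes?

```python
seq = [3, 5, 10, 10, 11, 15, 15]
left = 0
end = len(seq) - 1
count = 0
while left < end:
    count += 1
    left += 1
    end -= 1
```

Iterations until pointers meet (list length 7)
`count` takes the values: 0 → 1 → 2 → 3

Answer: 3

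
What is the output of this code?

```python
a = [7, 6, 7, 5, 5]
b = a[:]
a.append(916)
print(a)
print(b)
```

Key concept: slice [:] creates copy.
Step by step:
`a = [7, 6, 7, 5, 5]` → a = [7, 6, 7, 5, 5]
`b = a[:]` → b = [7, 6, 7, 5, 5]
`a.append(916)` → a = [7, 6, 7, 5, 5, 916]
`print(a)` → prints [7, 6, 7, 5, 5, 916]
`print(b)` → prints [7, 6, 7, 5, 5]

Answer:
[7, 6, 7, 5, 5, 916]
[7, 6, 7, 5, 5]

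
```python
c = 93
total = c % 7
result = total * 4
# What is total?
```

Trace:
`c = 93` → c = 93
`total = c % 7` → total = 2
`result = total * 4` → result = 8
So total = 2

Answer: 2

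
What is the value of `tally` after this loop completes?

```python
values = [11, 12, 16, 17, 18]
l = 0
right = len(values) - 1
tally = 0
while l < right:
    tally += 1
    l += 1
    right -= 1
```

Iterations until pointers meet (list length 5)
`tally` takes the values: 0 → 1 → 2

Answer: 2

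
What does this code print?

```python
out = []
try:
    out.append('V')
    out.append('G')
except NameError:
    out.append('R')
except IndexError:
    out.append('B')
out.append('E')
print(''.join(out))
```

Execution trace: 'V' (try body) → 'G' (try body, no exception) → 'E' (after the try/except). Output: VGE

Answer: VGE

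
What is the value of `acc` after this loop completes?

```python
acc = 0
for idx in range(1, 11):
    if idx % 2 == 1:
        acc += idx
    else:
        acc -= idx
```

Add odd, subtract even
`acc` takes the values: 0 → 1 → -1 → 2 → -2 → 3 → -3 → 4 → -4 → 5 → -5

Answer: -5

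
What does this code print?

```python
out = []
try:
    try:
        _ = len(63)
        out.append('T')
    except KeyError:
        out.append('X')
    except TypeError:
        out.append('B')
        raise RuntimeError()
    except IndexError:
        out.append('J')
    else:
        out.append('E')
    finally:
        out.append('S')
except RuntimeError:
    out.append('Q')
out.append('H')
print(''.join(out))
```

Execution trace: 'B' (inner except TypeError) → 'S' (inner finally) → 'Q' (outer except RuntimeError) → 'H' (after the try/except). Output: BSQH

Answer: BSQH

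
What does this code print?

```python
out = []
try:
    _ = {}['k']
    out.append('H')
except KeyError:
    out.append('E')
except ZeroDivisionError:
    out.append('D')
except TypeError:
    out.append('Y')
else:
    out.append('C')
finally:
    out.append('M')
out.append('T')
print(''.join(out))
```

Execution trace: 'E' (except KeyError) → 'M' (finally) → 'T' (after the try/except). Output: EMT

Answer: EMT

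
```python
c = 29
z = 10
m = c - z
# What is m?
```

Trace:
`c = 29` → c = 29
`z = 10` → z = 10
`m = c - z` → m = 19
So m = 19

Answer: 19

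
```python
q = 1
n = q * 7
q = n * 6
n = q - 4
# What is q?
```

Trace:
`q = 1` → q = 1
`n = q * 7` → n = 7
`q = n * 6` → q = 42
`n = q - 4` → n = 38
So q = 42

Answer: 42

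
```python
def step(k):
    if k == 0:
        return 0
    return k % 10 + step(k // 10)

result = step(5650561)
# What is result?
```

Sum of digits of 5650561: 1 + 6 + 5 + 0 + 5 + 6 + 5 = 28

Answer: 28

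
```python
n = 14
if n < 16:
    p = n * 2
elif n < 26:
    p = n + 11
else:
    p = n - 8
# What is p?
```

Trace:
`n = 14` → n = 14
`if n < 16: ...` → n < 16 is True → p = 28
So p = 28

Answer: 28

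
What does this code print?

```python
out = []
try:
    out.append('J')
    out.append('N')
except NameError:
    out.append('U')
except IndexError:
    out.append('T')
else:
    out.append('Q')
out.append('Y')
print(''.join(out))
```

Execution trace: 'J' (try body) → 'N' (try body, no exception) → 'Q' (else) → 'Y' (after the try/except). Output: JNQY

Answer: JNQY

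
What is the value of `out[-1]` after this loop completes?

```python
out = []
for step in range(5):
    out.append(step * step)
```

Last element of squares 0 to 4
`out` takes the values: [] → [0] → [0, 1] → [0, 1, 4] → [0, 1, 4, 9] → [0, 1, 4, 9, 16]
So `out[-1]` = 16

Answer: 16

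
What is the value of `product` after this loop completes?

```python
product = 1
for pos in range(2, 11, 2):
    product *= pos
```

Product of even numbers 2 to 10
`product` takes the values: 1 → 2 → 8 → 48 → 384 → 3840

Answer: 3840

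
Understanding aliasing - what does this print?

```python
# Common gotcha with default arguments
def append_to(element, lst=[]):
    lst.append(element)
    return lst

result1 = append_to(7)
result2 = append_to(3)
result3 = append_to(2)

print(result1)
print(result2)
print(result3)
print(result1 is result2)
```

Key concept: mutable default argument gotcha.
Step by step:
`result1 = append_to(7)` → result1 = [7]
`result2 = append_to(3)` → result1 = [7, 3] (same object as result2); result2 = [7, 3] (same object as result1)
`result3 = append_to(2)` → result1 = [7, 3, 2] (same object as result2, result3); result2 = [7, 3, 2] (same object as result1, result3); result3 = [7, 3, 2] (same object as result1, result2)
`print(result1)` → prints [7, 3, 2]
`print(result2)` → prints [7, 3, 2]
`print(result3)` → prints [7, 3, 2]
`print(result1 is result2)` → prints True

Answer:
[7, 3, 2]
[7, 3, 2]
[7, 3, 2]
True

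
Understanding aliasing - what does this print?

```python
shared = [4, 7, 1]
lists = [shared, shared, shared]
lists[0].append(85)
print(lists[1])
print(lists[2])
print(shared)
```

Key concept: list of same reference.
Step by step:
`shared = [4, 7, 1]` → shared = [4, 7, 1]
`lists = [shared, shared, shared]` → lists = [[4, 7, 1], [4, 7, 1], [4, 7, 1]]
`lists[0].append(85)` → shared = [4, 7, 1, 85]; lists = [[4, 7, 1, 85], [4, 7, 1, 85], [4, 7, 1, 85]]
`print(lists[1])` → prints [4, 7, 1, 85]
`print(lists[2])` → prints [4, 7, 1, 85]
`print(shared)` → prints [4, 7, 1, 85]

Answer:
[4, 7, 1, 85]
[4, 7, 1, 85]
[4, 7, 1, 85]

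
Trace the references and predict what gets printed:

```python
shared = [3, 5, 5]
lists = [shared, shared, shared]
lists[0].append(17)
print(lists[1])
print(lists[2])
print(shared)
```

Key concept: list of same reference.
Step by step:
`shared = [3, 5, 5]` → shared = [3, 5, 5]
`lists = [shared, shared, shared]` → lists = [[3, 5, 5], [3, 5, 5], [3, 5, 5]]
`lists[0].append(17)` → shared = [3, 5, 5, 17]; lists = [[3, 5, 5, 17], [3, 5, 5, 17], [3, 5, 5, 17]]
`print(lists[1])` → prints [3, 5, 5, 17]
`print(lists[2])` → prints [3, 5, 5, 17]
`print(shared)` → prints [3, 5, 5, 17]

Answer:
[3, 5, 5, 17]
[3, 5, 5, 17]
[3, 5, 5, 17]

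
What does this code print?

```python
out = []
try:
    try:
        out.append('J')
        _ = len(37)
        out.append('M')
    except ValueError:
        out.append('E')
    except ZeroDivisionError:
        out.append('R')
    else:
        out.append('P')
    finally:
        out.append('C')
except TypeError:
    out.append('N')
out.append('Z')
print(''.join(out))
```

Execution trace: 'J' (try body) → 'C' (finally) → 'N' (outer except TypeError) → 'Z' (after the try/except). Output: JCNZ

Answer: JCNZ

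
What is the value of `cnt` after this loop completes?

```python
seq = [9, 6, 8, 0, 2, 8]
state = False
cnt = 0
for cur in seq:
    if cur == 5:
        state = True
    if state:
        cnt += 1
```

Count elements after first 5 in [9, 6, 8, 0, 2, 8]
`cnt` takes the values: 0

Answer: 0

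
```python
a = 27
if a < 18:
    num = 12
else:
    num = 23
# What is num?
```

Trace:
`a = 27` → a = 27
`if a < 18: ...` → a < 18 is False, take else branch → num = 23
So num = 23

Answer: 23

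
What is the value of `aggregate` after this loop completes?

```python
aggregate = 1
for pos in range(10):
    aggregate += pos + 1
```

Start at 1, add 1 to 10 = 56
`aggregate` takes the values: 1 → 2 → 4 → 7 → 11 → 16 → 22 → 29 → 37 → 46 → 56

Answer: 56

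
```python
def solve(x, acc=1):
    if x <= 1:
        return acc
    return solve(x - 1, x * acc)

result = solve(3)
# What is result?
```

Accumulator trace (n, acc): (3, 1) -> (2, 3) -> (1, 6) -> return 6

Answer: 6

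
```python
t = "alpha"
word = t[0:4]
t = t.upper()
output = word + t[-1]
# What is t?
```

Trace:
`t = "alpha"` → t = 'alpha'
`word = t[0:4]` → word = 'alph'
`t = t.upper()` → t = 'ALPHA'
`output = word + t[-1]` → output = 'alphA'
So t = 'ALPHA'

Answer: 'ALPHA'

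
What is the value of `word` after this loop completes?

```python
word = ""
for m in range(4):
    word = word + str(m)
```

Concatenate digits 0 to 3
`word` takes the values: "" → "0" → "01" → "012" → "0123"

Answer: "0123"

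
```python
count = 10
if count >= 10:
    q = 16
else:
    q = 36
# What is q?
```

Trace:
`count = 10` → count = 10
`if count >= 10: ...` → count >= 10 is True → q = 16
So q = 16

Answer: 16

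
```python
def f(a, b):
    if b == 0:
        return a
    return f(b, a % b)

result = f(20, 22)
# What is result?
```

f(20, 22) -> f(22, 20) -> f(20, 2) -> f(2, 0) -> 2

Answer: 2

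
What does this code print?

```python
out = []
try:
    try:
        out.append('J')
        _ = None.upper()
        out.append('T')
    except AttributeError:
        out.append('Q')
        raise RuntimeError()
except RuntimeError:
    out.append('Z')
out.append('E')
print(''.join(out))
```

Execution trace: 'J' (inner try body) → 'Q' (inner except AttributeError) → 'Z' (outer except RuntimeError) → 'E' (after the try/except). Output: JQZE

Answer: JQZE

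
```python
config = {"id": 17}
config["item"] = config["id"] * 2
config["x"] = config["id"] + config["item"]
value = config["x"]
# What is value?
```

Trace:
`config = {"id": 17}` → config = {'id': 17}
`config["item"] = config["id"] * 2` → config = {'id': 17, 'item': 34}
`config["x"] = config["id"] + config["item"]` → config = {'id': 17, 'item': 34, 'x': 51}
`value = config["x"]` → value = 51
So value = 51

Answer: 51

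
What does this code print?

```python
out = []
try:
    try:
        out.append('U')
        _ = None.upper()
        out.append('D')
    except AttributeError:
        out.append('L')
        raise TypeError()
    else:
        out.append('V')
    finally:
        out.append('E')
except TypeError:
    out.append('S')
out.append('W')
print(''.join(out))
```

Execution trace: 'U' (try body) → 'L' (except AttributeError) → 'E' (finally) → 'S' (outer except TypeError) → 'W' (after the try/except). Output: ULESW

Answer: ULESW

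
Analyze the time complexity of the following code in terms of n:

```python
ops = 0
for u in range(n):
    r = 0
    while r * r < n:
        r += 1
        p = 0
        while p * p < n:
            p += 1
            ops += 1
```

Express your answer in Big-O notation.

Each loop level contributes: n × √n × √n. Multiplying the contributions gives O(n^2).

Answer: O(n^2)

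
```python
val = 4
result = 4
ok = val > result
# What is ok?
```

Trace:
`val = 4` → val = 4
`result = 4` → result = 4
`ok = val > result` → ok = False
So ok = False

Answer: False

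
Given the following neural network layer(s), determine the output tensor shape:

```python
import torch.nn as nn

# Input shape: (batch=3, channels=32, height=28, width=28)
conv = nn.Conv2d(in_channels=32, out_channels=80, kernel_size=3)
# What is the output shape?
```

Input: (3, 32, 28, 28) -> Output: (3, 80, 26, 26)

Answer: (3, 80, 26, 26)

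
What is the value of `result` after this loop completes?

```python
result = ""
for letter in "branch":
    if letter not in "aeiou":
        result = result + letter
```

Remove vowels from 'branch'
`result` takes the values: "" → "b" → "br" → "brn" → "brnc" → "brnch"

Answer: "brnch"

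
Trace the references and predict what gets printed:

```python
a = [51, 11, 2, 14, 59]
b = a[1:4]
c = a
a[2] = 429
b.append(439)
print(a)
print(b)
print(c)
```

Key concept: slice vs alias.
Step by step:
`a = [51, 11, 2, 14, 59]` → a = [51, 11, 2, 14, 59]
`b = a[1:4]` → b = [11, 2, 14]
`c = a` → c = [51, 11, 2, 14, 59] (same object as a)
`a[2] = 429` → a = [51, 11, 429, 14, 59] (same object as c); c = [51, 11, 429, 14, 59] (same object as a)
`b.append(439)` → b = [11, 2, 14, 439]
`print(a)` → prints [51, 11, 429, 14, 59]
`print(b)` → prints [11, 2, 14, 439]
`print(c)` → prints [51, 11, 429, 14, 59]

Answer:
[51, 11, 429, 14, 59]
[11, 2, 14, 439]
[51, 11, 429, 14, 59]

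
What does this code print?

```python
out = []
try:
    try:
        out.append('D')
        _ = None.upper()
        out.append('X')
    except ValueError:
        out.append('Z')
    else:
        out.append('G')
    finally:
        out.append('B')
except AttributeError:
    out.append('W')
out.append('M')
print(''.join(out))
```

Execution trace: 'D' (try body) → 'B' (finally) → 'W' (outer except AttributeError) → 'M' (after the try/except). Output: DBWM

Answer: DBWM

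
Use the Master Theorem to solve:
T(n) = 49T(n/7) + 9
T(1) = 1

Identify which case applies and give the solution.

a=49, b=7, f(n)=9. log_7(49) = 2. Since c=0 < 2, Case 1 applies: T(n) = Θ(n^log_b(a)) = O(n^2).

Answer: O(n^2) - Case 1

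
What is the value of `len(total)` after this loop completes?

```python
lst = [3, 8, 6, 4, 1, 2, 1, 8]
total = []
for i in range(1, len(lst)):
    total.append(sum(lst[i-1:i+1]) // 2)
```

Number of 2-element averages
`total` takes the values: [] → [5] → [5, 7] → [5, 7, 5] → [5, 7, 5, 2] → [5, 7, 5, 2, 1] → [5, 7, 5, 2, 1, 1] → [5, 7, 5, 2, 1, 1, 4]
So `len(total)` = 7

Answer: 7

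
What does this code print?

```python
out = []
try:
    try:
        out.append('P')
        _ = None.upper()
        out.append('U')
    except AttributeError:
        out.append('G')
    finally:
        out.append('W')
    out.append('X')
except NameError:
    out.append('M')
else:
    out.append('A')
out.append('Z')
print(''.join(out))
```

Execution trace: 'P' (inner try body) → 'G' (inner except AttributeError) → 'W' (inner finally) → 'X' (try body, no exception) → 'A' (else) → 'Z' (after the try/except). Output: PGWXAZ

Answer: PGWXAZ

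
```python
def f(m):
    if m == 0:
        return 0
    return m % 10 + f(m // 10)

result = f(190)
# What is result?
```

Sum of digits of 190: 0 + 9 + 1 = 10

Answer: 10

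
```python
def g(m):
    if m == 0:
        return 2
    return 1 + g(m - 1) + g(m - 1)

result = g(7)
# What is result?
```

g(m) = 1 + 2·g(m-1), g(0)=2. Closed form: (2+1)·2^7 - 1 = 383.

Answer: 383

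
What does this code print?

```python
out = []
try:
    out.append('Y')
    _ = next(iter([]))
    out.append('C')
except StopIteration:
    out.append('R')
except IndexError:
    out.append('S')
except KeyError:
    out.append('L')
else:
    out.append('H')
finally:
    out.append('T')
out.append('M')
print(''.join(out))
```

Execution trace: 'Y' (try body) → 'R' (except StopIteration) → 'T' (finally) → 'M' (after the try/except). Output: YRTM

Answer: YRTM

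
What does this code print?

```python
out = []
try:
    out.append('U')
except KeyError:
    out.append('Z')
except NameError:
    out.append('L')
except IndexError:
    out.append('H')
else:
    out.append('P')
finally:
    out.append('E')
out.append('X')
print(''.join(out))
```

Execution trace: 'U' (try body, no exception) → 'P' (else) → 'E' (finally) → 'X' (after the try/except). Output: UPEX

Answer: UPEX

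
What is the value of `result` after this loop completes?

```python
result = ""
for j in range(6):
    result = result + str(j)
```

Concatenate digits 0 to 5
`result` takes the values: "" → "0" → "01" → "012" → "0123" → "01234" → "012345"

Answer: "012345"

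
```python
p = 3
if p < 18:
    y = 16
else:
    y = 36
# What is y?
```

Trace:
`p = 3` → p = 3
`if p < 18: ...` → p < 18 is True → y = 16
So y = 16

Answer: 16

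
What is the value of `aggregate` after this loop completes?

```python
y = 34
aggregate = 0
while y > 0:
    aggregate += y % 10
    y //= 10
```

Sum digits of 34
`aggregate` takes the values: 0 → 4 → 7

Answer: 7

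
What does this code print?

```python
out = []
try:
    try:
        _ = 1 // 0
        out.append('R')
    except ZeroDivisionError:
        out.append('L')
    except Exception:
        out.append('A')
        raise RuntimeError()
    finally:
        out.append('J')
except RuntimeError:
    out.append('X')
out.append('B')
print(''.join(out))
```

Execution trace: 'L' (inner except ZeroDivisionError) → 'J' (inner finally) → 'B' (after the try/except). Output: LJB

Answer: LJB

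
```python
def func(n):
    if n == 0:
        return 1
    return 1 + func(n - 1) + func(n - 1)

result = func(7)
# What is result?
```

func(n) = 1 + 2·func(n-1), func(0)=1. Closed form: (1+1)·2^7 - 1 = 255.

Answer: 255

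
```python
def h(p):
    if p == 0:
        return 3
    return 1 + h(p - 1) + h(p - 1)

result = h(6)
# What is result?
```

h(p) = 1 + 2·h(p-1), h(0)=3. Closed form: (3+1)·2^6 - 1 = 255.

Answer: 255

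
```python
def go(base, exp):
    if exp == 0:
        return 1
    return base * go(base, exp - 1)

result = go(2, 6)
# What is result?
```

go(2, 6) = 2 * 2 * 2 * 2 * 2 * 2 = 64

Answer: 64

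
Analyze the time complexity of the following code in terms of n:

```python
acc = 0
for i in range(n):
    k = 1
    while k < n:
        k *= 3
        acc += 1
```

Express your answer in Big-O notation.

Each loop level contributes: n × log n. Multiplying the contributions gives O(n log n).

Answer: O(n log n)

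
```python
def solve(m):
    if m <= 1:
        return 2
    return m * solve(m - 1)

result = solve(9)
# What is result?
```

solve(9) = 9 * 8 * 7 * 6 * 5 * 4 * 3 * 2 * 2 = 725760

Answer: 725760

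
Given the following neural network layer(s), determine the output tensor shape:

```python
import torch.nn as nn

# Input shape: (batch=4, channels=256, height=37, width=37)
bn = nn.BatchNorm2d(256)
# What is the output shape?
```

Input: (4, 256, 37, 37) -> Output: (4, 256, 37, 37)

Answer: (4, 256, 37, 37)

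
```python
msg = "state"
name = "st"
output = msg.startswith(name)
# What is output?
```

Trace:
`msg = "state"` → msg = 'state'
`name = "st"` → name = 'st'
`output = msg.startswith(name)` → output = True
So output = True

Answer: True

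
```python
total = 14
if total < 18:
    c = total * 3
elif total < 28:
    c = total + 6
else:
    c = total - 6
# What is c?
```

Trace:
`total = 14` → total = 14
`if total < 18: ...` → total < 18 is True → c = 42
So c = 42

Answer: 42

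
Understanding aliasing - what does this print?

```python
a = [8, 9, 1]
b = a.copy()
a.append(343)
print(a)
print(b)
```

Key concept: list.copy() creates independent copy.
Step by step:
`a = [8, 9, 1]` → a = [8, 9, 1]
`b = a.copy()` → b = [8, 9, 1]
`a.append(343)` → a = [8, 9, 1, 343]
`print(a)` → prints [8, 9, 1, 343]
`print(b)` → prints [8, 9, 1]

Answer:
[8, 9, 1, 343]
[8, 9, 1]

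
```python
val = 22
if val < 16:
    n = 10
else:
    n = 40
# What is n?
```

Trace:
`val = 22` → val = 22
`if val < 16: ...` → val < 16 is False, take else branch → n = 40
So n = 40

Answer: 40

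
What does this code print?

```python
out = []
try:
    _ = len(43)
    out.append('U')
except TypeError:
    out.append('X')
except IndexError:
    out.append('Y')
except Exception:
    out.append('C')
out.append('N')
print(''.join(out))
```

Execution trace: 'X' (except TypeError) → 'N' (after the try/except). Output: XN

Answer: XN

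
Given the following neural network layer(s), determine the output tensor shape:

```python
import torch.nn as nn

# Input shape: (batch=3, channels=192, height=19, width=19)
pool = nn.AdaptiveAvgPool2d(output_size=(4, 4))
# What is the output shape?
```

Input: (3, 192, 19, 19) -> Output: (3, 192, 4, 4)

Answer: (3, 192, 4, 4)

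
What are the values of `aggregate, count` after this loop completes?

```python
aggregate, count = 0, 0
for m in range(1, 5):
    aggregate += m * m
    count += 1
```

Sum of squares and count
`aggregate, count` takes the values: (0, 0) → (1, 0) → (1, 1) → (5, 1) → (5, 2) → (14, 2) → (14, 3) → (30, 3) → (30, 4)

Answer: 30, 4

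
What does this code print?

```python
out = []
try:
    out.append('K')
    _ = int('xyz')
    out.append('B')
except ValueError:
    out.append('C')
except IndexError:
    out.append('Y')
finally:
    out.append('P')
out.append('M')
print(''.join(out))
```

Execution trace: 'K' (try body) → 'C' (except ValueError) → 'P' (finally) → 'M' (after the try/except). Output: KCPM

Answer: KCPM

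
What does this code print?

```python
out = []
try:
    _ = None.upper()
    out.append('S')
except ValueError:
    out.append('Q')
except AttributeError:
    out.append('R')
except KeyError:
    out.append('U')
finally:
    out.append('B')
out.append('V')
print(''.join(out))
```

Execution trace: 'R' (except AttributeError) → 'B' (finally) → 'V' (after the try/except). Output: RBV

Answer: RBV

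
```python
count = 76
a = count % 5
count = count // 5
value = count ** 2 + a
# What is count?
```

Trace:
`count = 76` → count = 76
`a = count % 5` → a = 1
`count = count // 5` → count = 15
`value = count ** 2 + a` → value = 226
So count = 15

Answer: 15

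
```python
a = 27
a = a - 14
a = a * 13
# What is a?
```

Trace:
`a = 27` → a = 27
`a = a - 14` → a = 13
`a = a * 13` → a = 169
So a = 169

Answer: 169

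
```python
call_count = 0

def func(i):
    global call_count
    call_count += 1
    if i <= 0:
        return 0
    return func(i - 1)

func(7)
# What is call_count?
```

Linear recursion stepping by 1: 8 calls from i=7 down to ≤0.

Answer: 8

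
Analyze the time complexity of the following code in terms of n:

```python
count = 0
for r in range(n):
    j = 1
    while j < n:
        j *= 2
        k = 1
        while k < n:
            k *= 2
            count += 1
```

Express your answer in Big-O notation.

Each loop level contributes: n × log n × log n. Multiplying the contributions gives O(n log² n).

Answer: O(n log² n)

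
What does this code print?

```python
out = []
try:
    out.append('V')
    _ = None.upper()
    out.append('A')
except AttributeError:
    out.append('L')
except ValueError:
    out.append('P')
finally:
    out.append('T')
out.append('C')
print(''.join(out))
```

Execution trace: 'V' (try body) → 'L' (except AttributeError) → 'T' (finally) → 'C' (after the try/except). Output: VLTC

Answer: VLTC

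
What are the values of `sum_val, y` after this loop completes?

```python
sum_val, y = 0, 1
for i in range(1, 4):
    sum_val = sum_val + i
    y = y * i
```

Sum and factorial of 1 to 3
`sum_val, y` takes the values: (0, 1) → (1, 1) → (3, 1) → (3, 2) → (6, 2) → (6, 6)

Answer: 6, 6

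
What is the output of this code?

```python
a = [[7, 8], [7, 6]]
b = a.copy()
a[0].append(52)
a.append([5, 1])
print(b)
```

Key concept: shallow copy with nested lists.
Step by step:
`a = [[7, 8], [7, 6]]` → a = [[7, 8], [7, 6]]
`b = a.copy()` → b = [[7, 8], [7, 6]]
`a[0].append(52)` → a = [[7, 8, 52], [7, 6]]; b = [[7, 8, 52], [7, 6]]
`a.append([5, 1])` → a = [[7, 8, 52], [7, 6], [5, 1]]
`print(b)` → prints [[7, 8, 52], [7, 6]]

Answer: [[7, 8, 52], [7, 6]]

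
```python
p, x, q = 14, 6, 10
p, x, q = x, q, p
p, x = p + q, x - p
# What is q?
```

Trace:
`p, x, q = 14, 6, 10` → p = 14; x = 6; q = 10
`p, x, q = x, q, p` → p = 6; x = 10; q = 14
`p, x = p + q, x - p` → p = 20; x = 4
So q = 14

Answer: 14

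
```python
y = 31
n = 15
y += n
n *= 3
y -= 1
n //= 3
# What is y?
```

Trace:
`y = 31` → y = 31
`n = 15` → n = 15
`y += n` → y = 46
`n *= 3` → n = 45
`y -= 1` → y = 45
`n //= 3` → n = 15
So y = 45

Answer: 45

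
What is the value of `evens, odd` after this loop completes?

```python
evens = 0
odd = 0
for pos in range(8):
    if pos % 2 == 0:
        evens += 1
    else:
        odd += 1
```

Count evens and odds in range(8)
`evens, odd` takes the values: (0, 0) → (1, 0) → (1, 1) → (2, 1) → (2, 2) → (3, 2) → (3, 3) → (4, 3) → (4, 4)

Answer: 4, 4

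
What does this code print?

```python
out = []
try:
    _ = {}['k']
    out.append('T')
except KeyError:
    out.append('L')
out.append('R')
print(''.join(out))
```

Execution trace: 'L' (except KeyError) → 'R' (after the try/except). Output: LR

Answer: LR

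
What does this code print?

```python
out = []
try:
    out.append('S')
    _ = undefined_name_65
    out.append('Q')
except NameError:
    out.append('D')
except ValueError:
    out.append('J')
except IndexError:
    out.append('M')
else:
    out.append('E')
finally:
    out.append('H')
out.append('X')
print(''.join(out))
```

Execution trace: 'S' (try body) → 'D' (except NameError) → 'H' (finally) → 'X' (after the try/except). Output: SDHX

Answer: SDHX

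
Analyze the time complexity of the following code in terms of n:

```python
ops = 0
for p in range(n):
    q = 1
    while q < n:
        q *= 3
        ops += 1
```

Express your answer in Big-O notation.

Each loop level contributes: n × log n. Multiplying the contributions gives O(n log n).

Answer: O(n log n)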